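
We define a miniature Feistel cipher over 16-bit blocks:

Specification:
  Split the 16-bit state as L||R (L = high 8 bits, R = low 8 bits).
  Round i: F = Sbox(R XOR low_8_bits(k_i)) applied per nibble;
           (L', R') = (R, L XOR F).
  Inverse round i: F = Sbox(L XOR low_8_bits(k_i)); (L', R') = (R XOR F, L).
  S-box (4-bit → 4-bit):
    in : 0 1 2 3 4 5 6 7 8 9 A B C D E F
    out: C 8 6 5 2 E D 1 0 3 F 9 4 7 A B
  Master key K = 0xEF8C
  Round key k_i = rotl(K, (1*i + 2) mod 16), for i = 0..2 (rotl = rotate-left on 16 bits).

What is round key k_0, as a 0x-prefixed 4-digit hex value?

0xBE33

K = 0xEF8C
k_0 = rotl(K, (1*0+2) mod 16) = rotl(K, 2) = 0xBE33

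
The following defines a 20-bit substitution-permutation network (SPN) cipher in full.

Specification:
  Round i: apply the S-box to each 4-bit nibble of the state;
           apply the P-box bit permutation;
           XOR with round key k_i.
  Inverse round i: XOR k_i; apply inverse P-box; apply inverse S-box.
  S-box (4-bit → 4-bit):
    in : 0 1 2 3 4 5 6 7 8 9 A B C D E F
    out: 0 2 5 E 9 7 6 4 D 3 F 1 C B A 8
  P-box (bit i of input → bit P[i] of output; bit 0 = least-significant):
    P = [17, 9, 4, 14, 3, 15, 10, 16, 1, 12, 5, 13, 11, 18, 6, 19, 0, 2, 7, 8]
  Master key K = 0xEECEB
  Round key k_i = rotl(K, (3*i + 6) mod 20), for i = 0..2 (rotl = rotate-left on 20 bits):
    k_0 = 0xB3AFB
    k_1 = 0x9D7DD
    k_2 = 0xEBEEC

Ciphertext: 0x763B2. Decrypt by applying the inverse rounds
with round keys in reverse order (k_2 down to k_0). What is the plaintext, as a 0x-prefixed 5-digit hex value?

0xBBC7C

s_0 = ciphertext = 0x763B2
s_1 = InvRound(s_0, k_2) = 0xE89AC
s_2 = InvRound(s_1, k_1) = 0xB56CA
s_3 = InvRound(s_2, k_0) = 0xBBC7C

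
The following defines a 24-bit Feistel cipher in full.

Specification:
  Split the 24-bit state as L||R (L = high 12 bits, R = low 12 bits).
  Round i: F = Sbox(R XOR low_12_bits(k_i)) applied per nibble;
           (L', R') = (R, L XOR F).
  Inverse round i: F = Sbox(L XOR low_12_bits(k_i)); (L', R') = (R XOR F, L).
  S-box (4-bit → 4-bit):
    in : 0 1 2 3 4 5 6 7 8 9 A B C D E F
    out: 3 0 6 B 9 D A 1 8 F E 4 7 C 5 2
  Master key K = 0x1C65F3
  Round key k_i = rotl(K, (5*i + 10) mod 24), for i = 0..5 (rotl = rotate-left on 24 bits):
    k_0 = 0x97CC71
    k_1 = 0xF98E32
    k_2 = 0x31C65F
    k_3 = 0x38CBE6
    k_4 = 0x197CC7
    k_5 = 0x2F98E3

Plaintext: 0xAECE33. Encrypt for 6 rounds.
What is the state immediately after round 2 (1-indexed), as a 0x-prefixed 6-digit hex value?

0xC7A8AB

s_0 = plaintext = 0xAECE33
s_1 = Round(s_0, k_0) = 0xE33C7A
s_2 = Round(s_1, k_1) = 0xC7A8AB
s_3 = Round(s_2, k_2) = 0x8AB953
s_4 = Round(s_3, k_3) = 0x953EE6
s_5 = Round(s_4, k_4) = 0xEE6F33
s_6 = Round(s_5, k_5) = 0xF33F25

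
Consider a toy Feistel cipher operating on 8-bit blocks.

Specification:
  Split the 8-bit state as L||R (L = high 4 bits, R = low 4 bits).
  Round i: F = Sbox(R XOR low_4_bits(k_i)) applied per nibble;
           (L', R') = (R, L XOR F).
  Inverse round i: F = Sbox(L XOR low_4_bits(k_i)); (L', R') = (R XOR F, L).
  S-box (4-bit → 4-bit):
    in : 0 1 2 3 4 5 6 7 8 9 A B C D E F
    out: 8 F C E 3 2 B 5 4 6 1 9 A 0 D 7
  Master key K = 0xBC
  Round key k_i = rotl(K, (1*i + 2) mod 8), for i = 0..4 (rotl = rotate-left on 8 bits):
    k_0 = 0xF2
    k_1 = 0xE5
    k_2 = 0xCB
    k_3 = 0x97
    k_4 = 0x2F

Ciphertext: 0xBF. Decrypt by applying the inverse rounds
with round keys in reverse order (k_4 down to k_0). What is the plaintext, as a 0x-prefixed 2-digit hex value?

0xF5

s_0 = ciphertext = 0xBF
s_1 = InvRound(s_0, k_4) = 0xCB
s_2 = InvRound(s_1, k_3) = 0x2C
s_3 = InvRound(s_2, k_2) = 0xA2
s_4 = InvRound(s_3, k_1) = 0x5A
s_5 = InvRound(s_4, k_0) = 0xF5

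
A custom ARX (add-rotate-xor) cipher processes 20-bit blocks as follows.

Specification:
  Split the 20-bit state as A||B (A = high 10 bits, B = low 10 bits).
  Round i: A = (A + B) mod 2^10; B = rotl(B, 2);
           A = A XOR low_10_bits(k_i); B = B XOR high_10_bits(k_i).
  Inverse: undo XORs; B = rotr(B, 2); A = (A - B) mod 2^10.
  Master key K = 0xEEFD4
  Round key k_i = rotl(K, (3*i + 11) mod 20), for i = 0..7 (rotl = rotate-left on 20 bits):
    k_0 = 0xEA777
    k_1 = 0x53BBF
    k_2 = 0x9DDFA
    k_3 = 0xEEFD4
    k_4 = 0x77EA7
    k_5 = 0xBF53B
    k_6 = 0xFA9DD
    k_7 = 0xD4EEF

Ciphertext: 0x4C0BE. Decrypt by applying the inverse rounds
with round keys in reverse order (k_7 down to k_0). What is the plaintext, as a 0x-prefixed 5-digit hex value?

0xB9BE9

s_0 = ciphertext = 0x4C0BE
s_1 = InvRound(s_0, k_7) = 0x791FB
s_2 = InvRound(s_1, k_6) = 0xAD584
s_3 = InvRound(s_2, k_5) = 0x6C1DE
s_4 = InvRound(s_3, k_4) = 0x85D00
s_5 = InvRound(s_4, k_3) = 0x857AE
s_6 = InvRound(s_5, k_2) = 0x9E576
s_7 = InvRound(s_6, k_1) = 0x6E00E
s_8 = InvRound(s_7, k_0) = 0xB9BE9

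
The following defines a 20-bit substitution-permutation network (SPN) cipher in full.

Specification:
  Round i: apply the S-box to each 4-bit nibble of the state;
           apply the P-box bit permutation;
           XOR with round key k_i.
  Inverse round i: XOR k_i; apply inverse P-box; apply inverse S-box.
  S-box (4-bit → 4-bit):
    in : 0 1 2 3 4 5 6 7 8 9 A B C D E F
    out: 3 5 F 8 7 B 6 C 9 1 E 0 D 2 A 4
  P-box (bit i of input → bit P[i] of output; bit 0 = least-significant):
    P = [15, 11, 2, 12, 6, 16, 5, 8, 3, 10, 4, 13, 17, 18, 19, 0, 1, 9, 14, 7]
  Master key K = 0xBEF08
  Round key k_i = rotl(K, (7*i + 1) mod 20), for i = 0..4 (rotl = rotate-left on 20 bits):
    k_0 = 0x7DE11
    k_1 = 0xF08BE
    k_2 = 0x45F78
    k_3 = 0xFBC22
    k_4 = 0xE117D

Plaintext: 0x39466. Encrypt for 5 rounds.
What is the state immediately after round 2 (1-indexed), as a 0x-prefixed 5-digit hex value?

0xA6784

s_0 = plaintext = 0x39466
s_1 = Round(s_0, k_0) = 0x4D2AD
s_2 = Round(s_1, k_1) = 0xA6784
s_3 = Round(s_2, k_2) = 0x8B4AC
s_4 = Round(s_3, k_3) = 0xE299C
s_5 = Round(s_4, k_4) = 0x083B0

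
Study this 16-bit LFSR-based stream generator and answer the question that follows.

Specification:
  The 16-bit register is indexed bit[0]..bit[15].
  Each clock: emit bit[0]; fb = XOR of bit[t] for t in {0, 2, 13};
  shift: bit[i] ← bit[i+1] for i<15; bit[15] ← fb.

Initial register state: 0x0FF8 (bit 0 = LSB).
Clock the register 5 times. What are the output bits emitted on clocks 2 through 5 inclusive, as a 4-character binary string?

reg_0 = 0x0FF8
clock 1: out=0, reg = 0x07FC
clock 2: out=0, reg = 0x83FE
clock 3: out=0, reg = 0xC1FF
clock 4: out=1, reg = 0x60FF
clock 5: out=1, reg = 0xB07F

0011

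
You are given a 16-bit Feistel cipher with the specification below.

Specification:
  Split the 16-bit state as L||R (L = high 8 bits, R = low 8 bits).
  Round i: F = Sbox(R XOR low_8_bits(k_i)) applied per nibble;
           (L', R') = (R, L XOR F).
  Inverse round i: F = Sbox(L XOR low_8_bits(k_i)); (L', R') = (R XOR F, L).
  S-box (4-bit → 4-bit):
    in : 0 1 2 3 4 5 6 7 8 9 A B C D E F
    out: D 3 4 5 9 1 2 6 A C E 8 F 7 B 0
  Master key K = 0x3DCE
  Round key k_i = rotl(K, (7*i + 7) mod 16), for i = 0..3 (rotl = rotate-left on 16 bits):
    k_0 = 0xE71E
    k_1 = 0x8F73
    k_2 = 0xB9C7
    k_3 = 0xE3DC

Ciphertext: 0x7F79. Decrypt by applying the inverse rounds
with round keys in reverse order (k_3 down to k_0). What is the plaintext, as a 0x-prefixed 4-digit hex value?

0xEFA5

s_0 = ciphertext = 0x7F79
s_1 = InvRound(s_0, k_3) = 0x9C7F
s_2 = InvRound(s_1, k_2) = 0x679C
s_3 = InvRound(s_2, k_1) = 0xA567
s_4 = InvRound(s_3, k_0) = 0xEFA5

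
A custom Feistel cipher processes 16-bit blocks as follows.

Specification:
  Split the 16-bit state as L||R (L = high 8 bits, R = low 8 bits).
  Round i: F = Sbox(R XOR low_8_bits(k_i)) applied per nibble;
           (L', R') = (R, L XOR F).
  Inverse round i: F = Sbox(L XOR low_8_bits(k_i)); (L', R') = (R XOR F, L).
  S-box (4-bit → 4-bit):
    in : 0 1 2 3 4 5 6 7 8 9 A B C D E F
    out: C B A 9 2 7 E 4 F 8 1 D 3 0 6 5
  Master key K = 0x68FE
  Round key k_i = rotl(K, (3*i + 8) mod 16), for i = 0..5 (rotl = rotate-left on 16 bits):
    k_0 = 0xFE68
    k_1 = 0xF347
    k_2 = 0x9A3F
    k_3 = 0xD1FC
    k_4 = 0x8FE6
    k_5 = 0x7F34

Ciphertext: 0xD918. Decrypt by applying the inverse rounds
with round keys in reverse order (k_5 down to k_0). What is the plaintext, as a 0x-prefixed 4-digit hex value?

s_0 = ciphertext = 0xD918
s_1 = InvRound(s_0, k_5) = 0x78D9
s_2 = InvRound(s_1, k_4) = 0x5F78
s_3 = InvRound(s_2, k_3) = 0x615F
s_4 = InvRound(s_3, k_2) = 0x2961
s_5 = InvRound(s_4, k_1) = 0x8729
s_6 = InvRound(s_5, k_0) = 0x4C87

0x4C87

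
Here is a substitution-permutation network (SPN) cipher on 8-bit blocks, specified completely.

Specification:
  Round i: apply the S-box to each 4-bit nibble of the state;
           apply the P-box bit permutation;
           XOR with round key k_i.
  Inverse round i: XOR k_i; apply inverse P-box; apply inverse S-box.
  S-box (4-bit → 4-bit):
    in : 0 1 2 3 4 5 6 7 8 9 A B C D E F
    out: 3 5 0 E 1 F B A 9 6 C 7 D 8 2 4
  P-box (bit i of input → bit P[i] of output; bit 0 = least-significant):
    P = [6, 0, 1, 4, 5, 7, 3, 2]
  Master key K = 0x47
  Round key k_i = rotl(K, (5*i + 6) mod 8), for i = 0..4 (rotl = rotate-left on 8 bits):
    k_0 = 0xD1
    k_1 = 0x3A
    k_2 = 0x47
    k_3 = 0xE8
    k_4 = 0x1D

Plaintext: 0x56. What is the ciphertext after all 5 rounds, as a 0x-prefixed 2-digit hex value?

s_0 = plaintext = 0x56
s_1 = Round(s_0, k_0) = 0x2C
s_2 = Round(s_1, k_1) = 0x68
s_3 = Round(s_2, k_2) = 0xB3
s_4 = Round(s_3, k_3) = 0x53
s_5 = Round(s_4, k_4) = 0xA2

0xA2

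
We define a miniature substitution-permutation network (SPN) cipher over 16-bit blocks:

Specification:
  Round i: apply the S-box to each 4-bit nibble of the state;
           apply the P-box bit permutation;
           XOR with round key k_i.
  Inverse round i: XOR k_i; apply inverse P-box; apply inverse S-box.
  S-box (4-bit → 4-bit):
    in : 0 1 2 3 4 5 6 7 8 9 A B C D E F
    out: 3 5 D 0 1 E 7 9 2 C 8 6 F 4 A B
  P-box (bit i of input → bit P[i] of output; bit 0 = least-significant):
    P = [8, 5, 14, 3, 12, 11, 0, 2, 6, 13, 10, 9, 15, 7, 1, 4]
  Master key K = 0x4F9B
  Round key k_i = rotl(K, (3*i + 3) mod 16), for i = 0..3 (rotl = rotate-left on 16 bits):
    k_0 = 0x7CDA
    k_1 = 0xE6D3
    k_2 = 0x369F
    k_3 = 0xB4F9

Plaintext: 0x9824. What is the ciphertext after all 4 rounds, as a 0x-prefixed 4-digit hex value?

s_0 = plaintext = 0x9824
s_1 = Round(s_0, k_0) = 0x4DCD
s_2 = Round(s_1, k_1) = 0x3AD6
s_3 = Round(s_2, k_2) = 0x75BE
s_4 = Round(s_3, k_3) = 0x1AC0

0x1AC0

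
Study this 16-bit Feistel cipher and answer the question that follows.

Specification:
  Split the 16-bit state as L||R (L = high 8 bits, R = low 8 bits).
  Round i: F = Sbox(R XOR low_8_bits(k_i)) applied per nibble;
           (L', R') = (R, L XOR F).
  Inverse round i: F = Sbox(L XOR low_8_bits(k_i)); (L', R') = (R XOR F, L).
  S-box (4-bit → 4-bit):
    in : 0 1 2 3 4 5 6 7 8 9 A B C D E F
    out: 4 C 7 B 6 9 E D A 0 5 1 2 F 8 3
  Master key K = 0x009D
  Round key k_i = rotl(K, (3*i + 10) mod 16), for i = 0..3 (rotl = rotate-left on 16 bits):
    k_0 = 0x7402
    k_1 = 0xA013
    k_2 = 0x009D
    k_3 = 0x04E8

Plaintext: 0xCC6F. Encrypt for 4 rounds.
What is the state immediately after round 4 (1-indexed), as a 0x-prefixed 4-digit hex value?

0x4D82

s_0 = plaintext = 0xCC6F
s_1 = Round(s_0, k_0) = 0x6F23
s_2 = Round(s_1, k_1) = 0x23DB
s_3 = Round(s_2, k_2) = 0xDB4D
s_4 = Round(s_3, k_3) = 0x4D82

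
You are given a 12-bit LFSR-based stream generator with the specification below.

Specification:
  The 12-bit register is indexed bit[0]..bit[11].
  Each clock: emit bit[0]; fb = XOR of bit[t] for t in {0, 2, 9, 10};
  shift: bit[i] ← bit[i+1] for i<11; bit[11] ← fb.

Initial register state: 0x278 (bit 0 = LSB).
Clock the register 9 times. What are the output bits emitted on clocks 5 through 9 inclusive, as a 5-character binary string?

11100

reg_0 = 0x278
clock 1: out=0, reg = 0x93C
clock 2: out=0, reg = 0xC9E
clock 3: out=0, reg = 0x64F
clock 4: out=1, reg = 0x327
clock 5: out=1, reg = 0x993
clock 6: out=1, reg = 0xCC9
clock 7: out=1, reg = 0x664
clock 8: out=0, reg = 0xB32
clock 9: out=0, reg = 0xD99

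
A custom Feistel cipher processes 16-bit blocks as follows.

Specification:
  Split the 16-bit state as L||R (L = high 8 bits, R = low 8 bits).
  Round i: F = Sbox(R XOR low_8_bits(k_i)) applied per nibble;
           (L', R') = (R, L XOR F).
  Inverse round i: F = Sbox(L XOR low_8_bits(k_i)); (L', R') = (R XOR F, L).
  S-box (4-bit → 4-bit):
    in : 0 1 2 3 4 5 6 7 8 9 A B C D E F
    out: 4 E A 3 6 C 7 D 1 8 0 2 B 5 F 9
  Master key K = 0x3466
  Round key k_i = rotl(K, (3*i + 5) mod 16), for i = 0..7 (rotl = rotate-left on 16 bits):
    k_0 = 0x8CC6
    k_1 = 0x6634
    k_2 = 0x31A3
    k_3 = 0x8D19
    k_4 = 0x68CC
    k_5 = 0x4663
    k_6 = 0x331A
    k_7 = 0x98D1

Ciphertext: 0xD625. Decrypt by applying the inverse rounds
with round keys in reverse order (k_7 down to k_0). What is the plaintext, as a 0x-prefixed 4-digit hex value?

s_0 = ciphertext = 0xD625
s_1 = InvRound(s_0, k_7) = 0x68D6
s_2 = InvRound(s_1, k_6) = 0x0C68
s_3 = InvRound(s_2, k_5) = 0x110C
s_4 = InvRound(s_3, k_4) = 0x5911
s_5 = InvRound(s_4, k_3) = 0x7559
s_6 = InvRound(s_5, k_2) = 0x0E75
s_7 = InvRound(s_6, k_1) = 0x450E
s_8 = InvRound(s_7, k_0) = 0x1D45

0x1D45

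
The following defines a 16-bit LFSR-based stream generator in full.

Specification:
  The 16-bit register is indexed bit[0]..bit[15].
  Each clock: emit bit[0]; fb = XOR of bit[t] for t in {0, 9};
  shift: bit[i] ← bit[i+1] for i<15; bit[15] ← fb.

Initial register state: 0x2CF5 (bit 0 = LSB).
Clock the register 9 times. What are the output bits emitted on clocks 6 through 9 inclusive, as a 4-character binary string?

1110

reg_0 = 0x2CF5
clock 1: out=1, reg = 0x967A
clock 2: out=0, reg = 0xCB3D
clock 3: out=1, reg = 0x659E
clock 4: out=0, reg = 0x32CF
clock 5: out=1, reg = 0x1967
clock 6: out=1, reg = 0x8CB3
clock 7: out=1, reg = 0xC659
clock 8: out=1, reg = 0x632C
clock 9: out=0, reg = 0xB196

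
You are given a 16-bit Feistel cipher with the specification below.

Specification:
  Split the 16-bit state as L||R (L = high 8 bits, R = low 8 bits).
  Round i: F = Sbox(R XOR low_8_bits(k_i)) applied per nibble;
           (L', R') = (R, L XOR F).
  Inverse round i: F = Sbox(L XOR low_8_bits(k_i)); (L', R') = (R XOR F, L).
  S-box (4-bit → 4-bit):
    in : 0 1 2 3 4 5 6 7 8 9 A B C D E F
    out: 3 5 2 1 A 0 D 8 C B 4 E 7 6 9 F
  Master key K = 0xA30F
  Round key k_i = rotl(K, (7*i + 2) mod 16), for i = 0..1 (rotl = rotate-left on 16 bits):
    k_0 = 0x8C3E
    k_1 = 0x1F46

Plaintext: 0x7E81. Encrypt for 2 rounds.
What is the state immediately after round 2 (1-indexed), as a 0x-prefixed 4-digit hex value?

s_0 = plaintext = 0x7E81
s_1 = Round(s_0, k_0) = 0x8191
s_2 = Round(s_1, k_1) = 0x91E9

0x91E9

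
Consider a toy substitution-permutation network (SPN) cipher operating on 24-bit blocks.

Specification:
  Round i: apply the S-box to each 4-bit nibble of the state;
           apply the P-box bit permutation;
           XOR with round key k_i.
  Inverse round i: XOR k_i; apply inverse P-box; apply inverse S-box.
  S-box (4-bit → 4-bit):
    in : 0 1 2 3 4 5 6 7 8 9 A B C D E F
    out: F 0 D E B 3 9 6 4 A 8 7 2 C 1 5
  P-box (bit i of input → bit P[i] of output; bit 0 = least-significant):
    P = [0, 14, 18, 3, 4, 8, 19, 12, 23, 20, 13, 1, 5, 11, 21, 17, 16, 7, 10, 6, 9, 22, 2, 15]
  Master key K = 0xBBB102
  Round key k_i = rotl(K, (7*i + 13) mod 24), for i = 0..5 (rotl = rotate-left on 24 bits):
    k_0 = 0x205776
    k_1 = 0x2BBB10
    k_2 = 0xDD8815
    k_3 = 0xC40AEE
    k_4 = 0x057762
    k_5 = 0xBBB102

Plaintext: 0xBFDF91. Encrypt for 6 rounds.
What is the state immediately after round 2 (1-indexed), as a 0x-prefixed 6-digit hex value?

0xF59EFB

s_0 = plaintext = 0xBFDF91
s_1 = Round(s_0, k_0) = 0xC36072
s_2 = Round(s_1, k_1) = 0xF59EFB
s_3 = Round(s_2, k_2) = 0x52C280
s_4 = Round(s_3, k_3) = 0x0964A5
s_5 = Round(s_4, k_4) = 0xD7A585
s_6 = Round(s_5, k_5) = 0x217587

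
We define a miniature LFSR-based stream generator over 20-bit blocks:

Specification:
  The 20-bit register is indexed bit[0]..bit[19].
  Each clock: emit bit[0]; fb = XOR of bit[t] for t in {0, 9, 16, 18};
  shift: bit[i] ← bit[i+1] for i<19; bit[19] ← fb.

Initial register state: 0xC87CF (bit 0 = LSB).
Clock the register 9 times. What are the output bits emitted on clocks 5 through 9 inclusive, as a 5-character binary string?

reg_0 = 0xC87CF
clock 1: out=1, reg = 0xE43E7
clock 2: out=1, reg = 0xF21F3
clock 3: out=1, reg = 0xF90F9
clock 4: out=1, reg = 0xFC87C
clock 5: out=0, reg = 0x7E43E
clock 6: out=0, reg = 0x3F21F
clock 7: out=1, reg = 0x9F90F
clock 8: out=1, reg = 0x4FC87
clock 9: out=1, reg = 0x27E43

00111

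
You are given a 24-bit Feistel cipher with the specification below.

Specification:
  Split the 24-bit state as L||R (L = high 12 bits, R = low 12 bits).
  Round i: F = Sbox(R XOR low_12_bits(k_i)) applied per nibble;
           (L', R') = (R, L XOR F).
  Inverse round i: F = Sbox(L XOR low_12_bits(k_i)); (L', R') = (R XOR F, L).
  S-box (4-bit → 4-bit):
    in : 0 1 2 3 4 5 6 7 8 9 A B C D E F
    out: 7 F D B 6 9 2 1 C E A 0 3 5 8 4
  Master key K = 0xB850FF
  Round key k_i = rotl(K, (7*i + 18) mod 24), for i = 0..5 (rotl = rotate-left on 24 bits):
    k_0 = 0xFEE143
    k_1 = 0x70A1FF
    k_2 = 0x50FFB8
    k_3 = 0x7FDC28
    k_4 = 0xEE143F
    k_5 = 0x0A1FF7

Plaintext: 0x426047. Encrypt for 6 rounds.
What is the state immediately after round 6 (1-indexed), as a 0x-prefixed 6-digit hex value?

s_0 = plaintext = 0x426047
s_1 = Round(s_0, k_0) = 0x047B50
s_2 = Round(s_1, k_1) = 0xB50AE3
s_3 = Round(s_2, k_2) = 0xAE32C0
s_4 = Round(s_3, k_3) = 0x2C026F
s_5 = Round(s_4, k_4) = 0x26F057
s_6 = Round(s_5, k_5) = 0x0576C8

0x0576C8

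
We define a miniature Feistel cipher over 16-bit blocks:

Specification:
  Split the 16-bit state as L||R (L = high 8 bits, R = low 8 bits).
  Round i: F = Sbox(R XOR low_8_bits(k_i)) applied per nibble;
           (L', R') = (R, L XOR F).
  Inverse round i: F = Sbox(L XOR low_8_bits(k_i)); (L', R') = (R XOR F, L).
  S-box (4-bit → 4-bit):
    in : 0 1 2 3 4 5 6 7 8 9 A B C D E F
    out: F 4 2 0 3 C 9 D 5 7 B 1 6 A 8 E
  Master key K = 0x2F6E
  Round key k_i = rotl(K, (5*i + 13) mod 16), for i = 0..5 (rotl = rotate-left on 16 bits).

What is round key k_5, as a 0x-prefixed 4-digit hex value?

0xDB8B

K = 0x2F6E
k_0 = rotl(K, (5*0+13) mod 16) = rotl(K, 13) = 0xC5ED
k_1 = rotl(K, (5*1+13) mod 16) = rotl(K, 2) = 0xBDB8
k_2 = rotl(K, (5*2+13) mod 16) = rotl(K, 7) = 0xB717
k_3 = rotl(K, (5*3+13) mod 16) = rotl(K, 12) = 0xE2F6
k_4 = rotl(K, (5*4+13) mod 16) = rotl(K, 1) = 0x5EDC
k_5 = rotl(K, (5*5+13) mod 16) = rotl(K, 6) = 0xDB8B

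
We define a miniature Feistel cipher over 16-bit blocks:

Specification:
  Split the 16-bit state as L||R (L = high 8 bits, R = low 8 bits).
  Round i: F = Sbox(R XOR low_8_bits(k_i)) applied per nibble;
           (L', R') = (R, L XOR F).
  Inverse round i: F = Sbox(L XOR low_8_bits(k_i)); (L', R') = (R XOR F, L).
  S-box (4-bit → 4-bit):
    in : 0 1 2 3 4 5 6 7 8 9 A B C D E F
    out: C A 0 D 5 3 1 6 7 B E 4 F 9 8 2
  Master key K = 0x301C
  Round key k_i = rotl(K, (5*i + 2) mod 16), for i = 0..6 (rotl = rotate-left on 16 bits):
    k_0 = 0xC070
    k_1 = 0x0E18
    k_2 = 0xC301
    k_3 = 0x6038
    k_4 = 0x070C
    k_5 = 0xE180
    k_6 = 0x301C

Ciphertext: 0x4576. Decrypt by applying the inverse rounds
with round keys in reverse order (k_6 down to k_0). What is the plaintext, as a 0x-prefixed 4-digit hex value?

0x8CA0

s_0 = ciphertext = 0x4576
s_1 = InvRound(s_0, k_6) = 0x4D45
s_2 = InvRound(s_1, k_5) = 0xBC4D
s_3 = InvRound(s_2, k_4) = 0x01BC
s_4 = InvRound(s_3, k_3) = 0x6701
s_5 = InvRound(s_4, k_2) = 0x1067
s_6 = InvRound(s_5, k_1) = 0xA010
s_7 = InvRound(s_6, k_0) = 0x8CA0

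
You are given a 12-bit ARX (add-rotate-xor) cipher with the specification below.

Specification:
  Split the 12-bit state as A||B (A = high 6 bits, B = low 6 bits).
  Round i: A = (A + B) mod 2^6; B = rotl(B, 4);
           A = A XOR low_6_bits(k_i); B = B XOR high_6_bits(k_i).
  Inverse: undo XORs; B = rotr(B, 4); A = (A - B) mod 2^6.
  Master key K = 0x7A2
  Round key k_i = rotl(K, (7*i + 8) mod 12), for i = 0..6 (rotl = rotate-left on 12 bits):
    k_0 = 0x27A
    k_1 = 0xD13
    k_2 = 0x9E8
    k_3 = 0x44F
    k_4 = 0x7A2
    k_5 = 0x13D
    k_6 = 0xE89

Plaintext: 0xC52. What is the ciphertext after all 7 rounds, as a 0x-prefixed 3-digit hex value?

0xA14

s_0 = plaintext = 0xC52
s_1 = Round(s_0, k_0) = 0xE6D
s_2 = Round(s_1, k_1) = 0xD6F
s_3 = Round(s_2, k_2) = 0x31C
s_4 = Round(s_3, k_3) = 0x9D6
s_5 = Round(s_4, k_4) = 0x7FB
s_6 = Round(s_5, k_5) = 0x9FA
s_7 = Round(s_6, k_6) = 0xA14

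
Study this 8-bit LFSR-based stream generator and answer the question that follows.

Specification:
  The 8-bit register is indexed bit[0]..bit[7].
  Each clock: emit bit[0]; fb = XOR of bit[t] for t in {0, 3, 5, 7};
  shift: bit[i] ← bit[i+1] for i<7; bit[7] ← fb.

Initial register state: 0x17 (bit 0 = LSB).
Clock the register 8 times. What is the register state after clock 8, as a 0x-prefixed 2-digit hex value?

0x9B

reg_0 = 0x17
clock 1: out=1, reg = 0x8B
clock 2: out=1, reg = 0xC5
clock 3: out=1, reg = 0x62
clock 4: out=0, reg = 0xB1
clock 5: out=1, reg = 0xD8
clock 6: out=0, reg = 0x6C
clock 7: out=0, reg = 0x36
clock 8: out=0, reg = 0x9B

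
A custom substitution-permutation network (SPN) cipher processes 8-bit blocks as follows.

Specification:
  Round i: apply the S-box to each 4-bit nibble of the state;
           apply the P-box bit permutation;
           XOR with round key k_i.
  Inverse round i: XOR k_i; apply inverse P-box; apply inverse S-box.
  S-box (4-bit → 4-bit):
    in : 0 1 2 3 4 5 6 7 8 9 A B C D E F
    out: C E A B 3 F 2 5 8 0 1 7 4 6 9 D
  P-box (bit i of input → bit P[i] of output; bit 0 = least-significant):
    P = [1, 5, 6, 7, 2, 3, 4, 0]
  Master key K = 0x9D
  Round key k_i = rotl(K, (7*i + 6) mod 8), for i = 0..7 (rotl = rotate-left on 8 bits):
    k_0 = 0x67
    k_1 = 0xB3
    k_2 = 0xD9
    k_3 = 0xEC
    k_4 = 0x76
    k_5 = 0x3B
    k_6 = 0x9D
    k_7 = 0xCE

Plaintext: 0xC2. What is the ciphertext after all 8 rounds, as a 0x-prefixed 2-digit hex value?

s_0 = plaintext = 0xC2
s_1 = Round(s_0, k_0) = 0xD7
s_2 = Round(s_1, k_1) = 0xE9
s_3 = Round(s_2, k_2) = 0xDC
s_4 = Round(s_3, k_3) = 0xB4
s_5 = Round(s_4, k_4) = 0x48
s_6 = Round(s_5, k_5) = 0xB7
s_7 = Round(s_6, k_6) = 0xC3
s_8 = Round(s_7, k_7) = 0x7C

0x7C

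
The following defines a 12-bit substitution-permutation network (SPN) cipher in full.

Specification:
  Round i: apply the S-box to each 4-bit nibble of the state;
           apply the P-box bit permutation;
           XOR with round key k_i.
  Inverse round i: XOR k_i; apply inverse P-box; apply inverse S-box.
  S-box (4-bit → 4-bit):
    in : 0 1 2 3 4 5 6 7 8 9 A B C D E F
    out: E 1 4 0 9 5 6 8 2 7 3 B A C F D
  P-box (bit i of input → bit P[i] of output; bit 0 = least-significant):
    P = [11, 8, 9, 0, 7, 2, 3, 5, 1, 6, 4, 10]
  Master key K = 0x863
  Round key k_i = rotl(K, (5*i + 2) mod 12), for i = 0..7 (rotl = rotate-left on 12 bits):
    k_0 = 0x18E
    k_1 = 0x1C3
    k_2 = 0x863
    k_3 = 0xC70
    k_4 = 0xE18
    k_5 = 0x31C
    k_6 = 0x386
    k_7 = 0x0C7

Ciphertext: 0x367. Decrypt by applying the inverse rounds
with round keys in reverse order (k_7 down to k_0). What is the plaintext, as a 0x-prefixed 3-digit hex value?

0x76E

s_0 = ciphertext = 0x367
s_1 = InvRound(s_0, k_7) = 0x346
s_2 = InvRound(s_1, k_6) = 0x813
s_3 = InvRound(s_2, k_5) = 0x16E
s_4 = InvRound(s_3, k_4) = 0xEC9
s_5 = InvRound(s_4, k_3) = 0x2FD
s_6 = InvRound(s_5, k_2) = 0x595
s_7 = InvRound(s_6, k_1) = 0xE83
s_8 = InvRound(s_7, k_0) = 0x76E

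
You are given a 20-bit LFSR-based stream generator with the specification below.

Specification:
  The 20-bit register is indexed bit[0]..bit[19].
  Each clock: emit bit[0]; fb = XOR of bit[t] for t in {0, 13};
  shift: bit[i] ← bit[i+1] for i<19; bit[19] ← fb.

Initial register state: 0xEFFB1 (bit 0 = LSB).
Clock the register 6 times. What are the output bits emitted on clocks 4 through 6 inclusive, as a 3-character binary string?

011

reg_0 = 0xEFFB1
clock 1: out=1, reg = 0x77FD8
clock 2: out=0, reg = 0xBBFEC
clock 3: out=0, reg = 0xDDFF6
clock 4: out=0, reg = 0x6EFFB
clock 5: out=1, reg = 0x377FD
clock 6: out=1, reg = 0x1BBFE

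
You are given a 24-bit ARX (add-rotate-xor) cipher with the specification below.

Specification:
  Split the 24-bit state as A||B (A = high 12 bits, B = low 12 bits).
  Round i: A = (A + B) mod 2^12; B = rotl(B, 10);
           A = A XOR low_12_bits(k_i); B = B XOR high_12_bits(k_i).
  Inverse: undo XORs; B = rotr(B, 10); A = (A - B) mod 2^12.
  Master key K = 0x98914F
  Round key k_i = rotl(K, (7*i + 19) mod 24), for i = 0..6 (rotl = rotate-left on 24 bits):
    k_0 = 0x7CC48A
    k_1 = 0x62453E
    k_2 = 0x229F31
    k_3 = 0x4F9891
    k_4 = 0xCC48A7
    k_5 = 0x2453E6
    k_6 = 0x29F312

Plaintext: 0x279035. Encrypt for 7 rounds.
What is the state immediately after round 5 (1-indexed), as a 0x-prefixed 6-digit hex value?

0x8AE5D3

s_0 = plaintext = 0x279035
s_1 = Round(s_0, k_0) = 0x6243C1
s_2 = Round(s_1, k_1) = 0xCDB2D4
s_3 = Round(s_2, k_2) = 0x09E29C
s_4 = Round(s_3, k_3) = 0xBAB45E
s_5 = Round(s_4, k_4) = 0x8AE5D3
s_6 = Round(s_5, k_5) = 0xD67F31
s_7 = Round(s_6, k_6) = 0xF8A553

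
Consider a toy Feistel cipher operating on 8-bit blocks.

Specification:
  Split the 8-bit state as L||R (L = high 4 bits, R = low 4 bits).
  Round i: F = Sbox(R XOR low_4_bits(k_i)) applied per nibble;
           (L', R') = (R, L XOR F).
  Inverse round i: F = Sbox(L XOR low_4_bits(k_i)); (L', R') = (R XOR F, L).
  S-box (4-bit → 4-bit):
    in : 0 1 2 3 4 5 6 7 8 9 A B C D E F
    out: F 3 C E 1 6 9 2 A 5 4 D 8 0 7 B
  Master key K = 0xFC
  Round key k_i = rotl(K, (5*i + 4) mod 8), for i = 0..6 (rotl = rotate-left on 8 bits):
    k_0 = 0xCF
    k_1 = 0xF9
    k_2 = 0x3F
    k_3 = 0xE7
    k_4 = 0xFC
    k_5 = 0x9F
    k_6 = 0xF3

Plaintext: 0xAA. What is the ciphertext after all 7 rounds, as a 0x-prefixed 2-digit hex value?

s_0 = plaintext = 0xAA
s_1 = Round(s_0, k_0) = 0xAC
s_2 = Round(s_1, k_1) = 0xCC
s_3 = Round(s_2, k_2) = 0xC2
s_4 = Round(s_3, k_3) = 0x2A
s_5 = Round(s_4, k_4) = 0xAB
s_6 = Round(s_5, k_5) = 0xBB
s_7 = Round(s_6, k_6) = 0xB1

0xB1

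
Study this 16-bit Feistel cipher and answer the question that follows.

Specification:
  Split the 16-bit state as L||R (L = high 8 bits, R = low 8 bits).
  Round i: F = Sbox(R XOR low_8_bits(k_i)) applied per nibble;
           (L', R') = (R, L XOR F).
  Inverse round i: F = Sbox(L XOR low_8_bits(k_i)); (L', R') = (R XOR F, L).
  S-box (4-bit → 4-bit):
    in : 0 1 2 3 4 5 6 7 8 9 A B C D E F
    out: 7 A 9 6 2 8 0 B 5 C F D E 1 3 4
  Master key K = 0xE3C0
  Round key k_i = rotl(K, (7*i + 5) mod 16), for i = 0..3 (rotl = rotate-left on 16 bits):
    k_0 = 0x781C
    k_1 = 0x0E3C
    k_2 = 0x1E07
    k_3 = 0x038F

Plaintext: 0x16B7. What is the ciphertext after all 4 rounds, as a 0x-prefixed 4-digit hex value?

0x1660

s_0 = plaintext = 0x16B7
s_1 = Round(s_0, k_0) = 0xB7EB
s_2 = Round(s_1, k_1) = 0xEBAC
s_3 = Round(s_2, k_2) = 0xAC16
s_4 = Round(s_3, k_3) = 0x1660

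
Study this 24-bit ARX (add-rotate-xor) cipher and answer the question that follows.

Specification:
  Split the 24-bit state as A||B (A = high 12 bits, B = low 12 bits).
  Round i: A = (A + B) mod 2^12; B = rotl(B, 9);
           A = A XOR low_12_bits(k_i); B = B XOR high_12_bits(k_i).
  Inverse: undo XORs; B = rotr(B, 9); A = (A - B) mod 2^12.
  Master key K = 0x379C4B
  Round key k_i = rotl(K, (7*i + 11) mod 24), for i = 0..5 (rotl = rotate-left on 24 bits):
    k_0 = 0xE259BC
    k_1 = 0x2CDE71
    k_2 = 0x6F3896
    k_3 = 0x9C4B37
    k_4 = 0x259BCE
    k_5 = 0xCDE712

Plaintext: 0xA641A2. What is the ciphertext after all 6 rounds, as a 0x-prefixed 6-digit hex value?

0x46C9A6

s_0 = plaintext = 0xA641A2
s_1 = Round(s_0, k_0) = 0x5BAA11
s_2 = Round(s_1, k_1) = 0x1BA18F
s_3 = Round(s_2, k_2) = 0xBDF8C2
s_4 = Round(s_3, k_3) = 0xF96CDC
s_5 = Round(s_4, k_4) = 0x7BCBC2
s_6 = Round(s_5, k_5) = 0x46C9A6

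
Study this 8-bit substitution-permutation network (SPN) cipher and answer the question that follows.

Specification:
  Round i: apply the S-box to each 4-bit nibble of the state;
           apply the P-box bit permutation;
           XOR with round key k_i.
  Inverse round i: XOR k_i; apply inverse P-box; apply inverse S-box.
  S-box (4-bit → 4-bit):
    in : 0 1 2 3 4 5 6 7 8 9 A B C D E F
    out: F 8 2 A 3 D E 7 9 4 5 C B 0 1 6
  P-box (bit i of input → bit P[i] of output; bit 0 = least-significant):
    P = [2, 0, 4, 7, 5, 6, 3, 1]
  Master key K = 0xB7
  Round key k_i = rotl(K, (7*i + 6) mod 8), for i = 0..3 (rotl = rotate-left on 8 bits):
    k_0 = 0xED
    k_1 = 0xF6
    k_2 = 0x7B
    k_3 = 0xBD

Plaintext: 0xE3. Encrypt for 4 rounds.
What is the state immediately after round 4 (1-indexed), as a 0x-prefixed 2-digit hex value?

s_0 = plaintext = 0xE3
s_1 = Round(s_0, k_0) = 0x4C
s_2 = Round(s_1, k_1) = 0x13
s_3 = Round(s_2, k_2) = 0xF8
s_4 = Round(s_3, k_3) = 0x71

0x71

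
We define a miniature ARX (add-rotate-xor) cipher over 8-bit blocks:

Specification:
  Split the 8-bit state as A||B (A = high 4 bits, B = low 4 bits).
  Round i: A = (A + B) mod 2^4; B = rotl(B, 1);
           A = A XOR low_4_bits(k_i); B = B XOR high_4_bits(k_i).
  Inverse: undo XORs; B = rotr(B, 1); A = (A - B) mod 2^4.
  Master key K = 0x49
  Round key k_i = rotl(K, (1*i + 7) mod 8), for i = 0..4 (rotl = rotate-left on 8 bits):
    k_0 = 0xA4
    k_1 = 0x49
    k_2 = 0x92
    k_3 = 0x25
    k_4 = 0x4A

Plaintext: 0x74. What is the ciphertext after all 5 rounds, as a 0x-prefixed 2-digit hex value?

s_0 = plaintext = 0x74
s_1 = Round(s_0, k_0) = 0xF2
s_2 = Round(s_1, k_1) = 0x80
s_3 = Round(s_2, k_2) = 0xA9
s_4 = Round(s_3, k_3) = 0x61
s_5 = Round(s_4, k_4) = 0xD6

0xD6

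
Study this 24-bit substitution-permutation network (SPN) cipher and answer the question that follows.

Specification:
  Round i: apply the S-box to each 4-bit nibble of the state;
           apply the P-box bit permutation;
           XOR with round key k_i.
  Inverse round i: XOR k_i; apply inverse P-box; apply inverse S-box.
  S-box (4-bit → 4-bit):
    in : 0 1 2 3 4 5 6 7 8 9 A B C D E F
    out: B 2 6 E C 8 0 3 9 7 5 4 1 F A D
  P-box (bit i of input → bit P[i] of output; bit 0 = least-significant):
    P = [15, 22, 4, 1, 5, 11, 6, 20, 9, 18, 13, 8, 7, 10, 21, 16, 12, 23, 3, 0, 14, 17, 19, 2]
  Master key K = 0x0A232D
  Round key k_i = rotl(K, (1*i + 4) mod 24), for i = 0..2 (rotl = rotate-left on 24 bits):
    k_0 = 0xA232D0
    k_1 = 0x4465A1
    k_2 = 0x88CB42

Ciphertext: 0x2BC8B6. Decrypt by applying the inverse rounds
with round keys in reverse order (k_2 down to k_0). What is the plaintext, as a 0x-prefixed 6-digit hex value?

s_0 = ciphertext = 0x2BC8B6
s_1 = InvRound(s_0, k_2) = 0xE1F8AB
s_2 = InvRound(s_1, k_1) = 0x693E18
s_3 = InvRound(s_2, k_0) = 0x220621

0x220621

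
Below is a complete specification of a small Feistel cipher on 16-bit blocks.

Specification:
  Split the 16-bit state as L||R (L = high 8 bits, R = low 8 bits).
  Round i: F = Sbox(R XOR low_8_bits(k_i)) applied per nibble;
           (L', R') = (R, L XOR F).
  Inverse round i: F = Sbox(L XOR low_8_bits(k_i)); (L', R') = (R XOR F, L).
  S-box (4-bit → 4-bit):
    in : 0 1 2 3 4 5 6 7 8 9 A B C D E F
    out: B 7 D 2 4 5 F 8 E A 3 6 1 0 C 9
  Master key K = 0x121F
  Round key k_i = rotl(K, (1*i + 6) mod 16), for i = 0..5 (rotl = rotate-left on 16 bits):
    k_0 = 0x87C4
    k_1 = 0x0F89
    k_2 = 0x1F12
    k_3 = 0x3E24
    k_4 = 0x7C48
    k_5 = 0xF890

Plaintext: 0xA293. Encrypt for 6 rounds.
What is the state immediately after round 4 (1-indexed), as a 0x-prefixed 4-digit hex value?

s_0 = plaintext = 0xA293
s_1 = Round(s_0, k_0) = 0x93FA
s_2 = Round(s_1, k_1) = 0xFA11
s_3 = Round(s_2, k_2) = 0x1148
s_4 = Round(s_3, k_3) = 0x48E0
s_5 = Round(s_4, k_4) = 0xE076
s_6 = Round(s_5, k_5) = 0x762F

0x48E0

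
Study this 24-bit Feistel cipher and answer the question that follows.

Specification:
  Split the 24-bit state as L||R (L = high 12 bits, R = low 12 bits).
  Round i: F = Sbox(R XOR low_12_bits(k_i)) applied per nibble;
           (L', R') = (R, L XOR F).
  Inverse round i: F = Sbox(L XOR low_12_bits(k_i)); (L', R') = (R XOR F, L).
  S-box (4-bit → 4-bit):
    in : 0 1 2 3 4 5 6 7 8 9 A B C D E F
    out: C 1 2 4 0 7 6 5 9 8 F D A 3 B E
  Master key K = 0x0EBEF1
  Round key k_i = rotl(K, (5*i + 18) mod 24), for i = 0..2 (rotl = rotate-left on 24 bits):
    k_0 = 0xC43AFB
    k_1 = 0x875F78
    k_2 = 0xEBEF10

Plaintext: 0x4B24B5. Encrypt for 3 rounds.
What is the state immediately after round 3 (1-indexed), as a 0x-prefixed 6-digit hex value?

0x814A79

s_0 = plaintext = 0x4B24B5
s_1 = Round(s_0, k_0) = 0x4B5FB9
s_2 = Round(s_1, k_1) = 0xFB9814
s_3 = Round(s_2, k_2) = 0x814A79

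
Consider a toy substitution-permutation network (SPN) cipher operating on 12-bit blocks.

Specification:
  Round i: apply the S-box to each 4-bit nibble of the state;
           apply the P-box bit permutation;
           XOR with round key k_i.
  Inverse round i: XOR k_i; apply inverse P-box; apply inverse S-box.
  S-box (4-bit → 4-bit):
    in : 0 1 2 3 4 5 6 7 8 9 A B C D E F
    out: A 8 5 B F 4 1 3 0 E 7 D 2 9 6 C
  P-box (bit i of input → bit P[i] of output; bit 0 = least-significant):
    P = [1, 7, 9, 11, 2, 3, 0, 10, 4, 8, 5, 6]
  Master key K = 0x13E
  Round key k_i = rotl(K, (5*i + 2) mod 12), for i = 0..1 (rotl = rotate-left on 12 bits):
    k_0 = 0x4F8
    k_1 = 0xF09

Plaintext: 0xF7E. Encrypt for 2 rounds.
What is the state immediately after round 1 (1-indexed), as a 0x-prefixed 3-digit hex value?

0x614

s_0 = plaintext = 0xF7E
s_1 = Round(s_0, k_0) = 0x614
s_2 = Round(s_1, k_1) = 0x19B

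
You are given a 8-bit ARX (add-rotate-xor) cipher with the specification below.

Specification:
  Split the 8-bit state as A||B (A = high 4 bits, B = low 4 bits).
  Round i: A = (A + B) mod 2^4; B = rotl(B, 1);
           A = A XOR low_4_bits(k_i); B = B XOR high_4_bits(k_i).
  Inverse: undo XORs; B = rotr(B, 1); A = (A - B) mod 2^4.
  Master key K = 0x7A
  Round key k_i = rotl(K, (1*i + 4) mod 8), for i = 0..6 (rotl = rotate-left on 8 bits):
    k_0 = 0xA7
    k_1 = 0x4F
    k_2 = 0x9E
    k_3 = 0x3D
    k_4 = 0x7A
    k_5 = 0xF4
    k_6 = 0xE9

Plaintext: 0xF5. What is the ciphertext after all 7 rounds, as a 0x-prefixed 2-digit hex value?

0x64

s_0 = plaintext = 0xF5
s_1 = Round(s_0, k_0) = 0x30
s_2 = Round(s_1, k_1) = 0xC4
s_3 = Round(s_2, k_2) = 0xE1
s_4 = Round(s_3, k_3) = 0x21
s_5 = Round(s_4, k_4) = 0x95
s_6 = Round(s_5, k_5) = 0xA5
s_7 = Round(s_6, k_6) = 0x64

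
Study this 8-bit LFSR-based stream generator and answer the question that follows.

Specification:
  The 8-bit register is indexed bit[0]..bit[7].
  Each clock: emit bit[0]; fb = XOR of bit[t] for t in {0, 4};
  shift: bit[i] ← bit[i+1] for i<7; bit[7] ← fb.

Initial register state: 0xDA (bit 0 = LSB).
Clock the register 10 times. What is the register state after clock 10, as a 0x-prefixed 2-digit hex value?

reg_0 = 0xDA
clock 1: out=0, reg = 0xED
clock 2: out=1, reg = 0xF6
clock 3: out=0, reg = 0xFB
clock 4: out=1, reg = 0x7D
clock 5: out=1, reg = 0x3E
clock 6: out=0, reg = 0x9F
clock 7: out=1, reg = 0x4F
clock 8: out=1, reg = 0xA7
clock 9: out=1, reg = 0xD3
clock 10: out=1, reg = 0x69

0x69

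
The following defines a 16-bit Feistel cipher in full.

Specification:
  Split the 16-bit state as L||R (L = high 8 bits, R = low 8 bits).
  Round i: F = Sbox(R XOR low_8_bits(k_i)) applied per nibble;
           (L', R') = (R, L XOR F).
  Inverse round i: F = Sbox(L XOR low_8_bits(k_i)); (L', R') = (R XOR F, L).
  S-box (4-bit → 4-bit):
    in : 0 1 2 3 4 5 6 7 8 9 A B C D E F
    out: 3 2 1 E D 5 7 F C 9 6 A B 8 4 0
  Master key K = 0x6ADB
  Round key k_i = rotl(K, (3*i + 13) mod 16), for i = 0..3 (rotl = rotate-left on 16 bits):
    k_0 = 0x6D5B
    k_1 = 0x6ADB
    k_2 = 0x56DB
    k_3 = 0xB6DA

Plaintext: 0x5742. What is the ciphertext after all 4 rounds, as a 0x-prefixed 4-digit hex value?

0x7547

s_0 = plaintext = 0x5742
s_1 = Round(s_0, k_0) = 0x427E
s_2 = Round(s_1, k_1) = 0x7E27
s_3 = Round(s_2, k_2) = 0x2775
s_4 = Round(s_3, k_3) = 0x7547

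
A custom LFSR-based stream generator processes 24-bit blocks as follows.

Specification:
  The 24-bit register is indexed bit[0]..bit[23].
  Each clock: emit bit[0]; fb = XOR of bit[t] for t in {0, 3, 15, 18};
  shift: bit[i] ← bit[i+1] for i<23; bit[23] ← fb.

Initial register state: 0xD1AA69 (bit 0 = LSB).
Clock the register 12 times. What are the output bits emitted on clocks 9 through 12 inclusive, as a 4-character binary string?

0101

reg_0 = 0xD1AA69
clock 1: out=1, reg = 0xE8D534
clock 2: out=0, reg = 0xF46A9A
clock 3: out=0, reg = 0x7A354D
clock 4: out=1, reg = 0x3D1AA6
clock 5: out=0, reg = 0x9E8D53
clock 6: out=1, reg = 0xCF46A9
clock 7: out=1, reg = 0xE7A354
clock 8: out=0, reg = 0x73D1AA
clock 9: out=0, reg = 0x39E8D5
clock 10: out=1, reg = 0x1CF46A
clock 11: out=0, reg = 0x8E7A35
clock 12: out=1, reg = 0x473D1A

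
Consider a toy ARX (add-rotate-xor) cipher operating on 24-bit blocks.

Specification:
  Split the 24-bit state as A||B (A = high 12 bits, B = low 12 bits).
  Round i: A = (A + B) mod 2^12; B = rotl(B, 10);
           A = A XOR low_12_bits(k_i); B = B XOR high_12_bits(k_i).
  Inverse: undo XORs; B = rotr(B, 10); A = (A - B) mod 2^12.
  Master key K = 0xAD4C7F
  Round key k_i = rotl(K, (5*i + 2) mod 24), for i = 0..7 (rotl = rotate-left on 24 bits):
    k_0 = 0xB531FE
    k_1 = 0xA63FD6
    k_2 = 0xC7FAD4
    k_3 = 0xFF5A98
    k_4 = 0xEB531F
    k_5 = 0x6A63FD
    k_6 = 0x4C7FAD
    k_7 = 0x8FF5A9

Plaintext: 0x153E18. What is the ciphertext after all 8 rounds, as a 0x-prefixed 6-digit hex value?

0x88FC28

s_0 = plaintext = 0x153E18
s_1 = Round(s_0, k_0) = 0xE958D5
s_2 = Round(s_1, k_1) = 0x8BCC56
s_3 = Round(s_2, k_2) = 0xFC676A
s_4 = Round(s_3, k_3) = 0xDA862F
s_5 = Round(s_4, k_4) = 0x0C833E
s_6 = Round(s_5, k_5) = 0x7FBE69
s_7 = Round(s_6, k_6) = 0x9C935D
s_8 = Round(s_7, k_7) = 0x88FC28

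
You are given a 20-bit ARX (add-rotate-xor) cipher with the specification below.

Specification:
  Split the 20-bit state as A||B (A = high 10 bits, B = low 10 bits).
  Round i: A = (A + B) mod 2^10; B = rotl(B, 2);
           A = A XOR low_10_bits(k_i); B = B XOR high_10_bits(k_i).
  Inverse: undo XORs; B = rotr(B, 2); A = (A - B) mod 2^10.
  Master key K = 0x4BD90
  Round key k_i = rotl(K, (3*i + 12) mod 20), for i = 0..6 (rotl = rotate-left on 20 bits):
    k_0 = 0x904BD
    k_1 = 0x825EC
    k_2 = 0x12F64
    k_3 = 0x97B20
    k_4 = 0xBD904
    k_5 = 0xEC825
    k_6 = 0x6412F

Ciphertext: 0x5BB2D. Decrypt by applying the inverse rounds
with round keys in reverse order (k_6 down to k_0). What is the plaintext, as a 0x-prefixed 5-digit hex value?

s_0 = ciphertext = 0x5BB2D
s_1 = InvRound(s_0, k_6) = 0xA49AF
s_2 = InvRound(s_1, k_5) = 0x4C187
s_3 = InvRound(s_2, k_4) = 0x961DC
s_4 = InvRound(s_3, k_3) = 0xA62E0
s_5 = InvRound(s_4, k_2) = 0x94BAA
s_6 = InvRound(s_5, k_1) = 0x15B68
s_7 = InvRound(s_6, k_0) = 0xE854A

0xE854A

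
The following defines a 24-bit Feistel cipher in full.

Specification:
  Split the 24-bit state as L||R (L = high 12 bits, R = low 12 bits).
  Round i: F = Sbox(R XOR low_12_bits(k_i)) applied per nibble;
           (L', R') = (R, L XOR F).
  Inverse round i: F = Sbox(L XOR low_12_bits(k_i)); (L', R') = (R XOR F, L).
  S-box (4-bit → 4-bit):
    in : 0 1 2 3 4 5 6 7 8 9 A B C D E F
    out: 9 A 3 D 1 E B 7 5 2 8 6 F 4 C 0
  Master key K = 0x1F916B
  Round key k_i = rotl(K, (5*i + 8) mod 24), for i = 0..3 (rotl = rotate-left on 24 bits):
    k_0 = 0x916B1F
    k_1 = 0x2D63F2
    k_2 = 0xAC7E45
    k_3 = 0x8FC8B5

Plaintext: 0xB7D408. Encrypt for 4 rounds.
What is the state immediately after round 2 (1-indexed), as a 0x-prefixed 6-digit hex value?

0xBDA13D

s_0 = plaintext = 0xB7D408
s_1 = Round(s_0, k_0) = 0x408BDA
s_2 = Round(s_1, k_1) = 0xBDA13D
s_3 = Round(s_2, k_2) = 0x13DBAF
s_4 = Round(s_3, k_3) = 0xBAFC95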